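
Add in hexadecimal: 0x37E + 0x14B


Align and add column by column (LSB to MSB, each column mod 16 with carry):
  037E
+ 014B
  ----
  col 0: E(14) + B(11) + 0 (carry in) = 25 → 9(9), carry out 1
  col 1: 7(7) + 4(4) + 1 (carry in) = 12 → C(12), carry out 0
  col 2: 3(3) + 1(1) + 0 (carry in) = 4 → 4(4), carry out 0
  col 3: 0(0) + 0(0) + 0 (carry in) = 0 → 0(0), carry out 0
Reading digits MSB→LSB: 04C9
Strip leading zeros: 4C9
= 0x4C9


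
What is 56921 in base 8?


Divide by 8 repeatedly:
56921 ÷ 8 = 7115 remainder 1
7115 ÷ 8 = 889 remainder 3
889 ÷ 8 = 111 remainder 1
111 ÷ 8 = 13 remainder 7
13 ÷ 8 = 1 remainder 5
1 ÷ 8 = 0 remainder 1
Reading remainders bottom-up:
= 0o157131


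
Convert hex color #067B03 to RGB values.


Hex: #067B03
R = 06₁₆ = 6
G = 7B₁₆ = 123
B = 03₁₆ = 3
= RGB(6, 123, 3)


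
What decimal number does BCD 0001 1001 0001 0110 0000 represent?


Each 4-bit group → digit:
  0001 → 1
  1001 → 9
  0001 → 1
  0110 → 6
  0000 → 0
= 19160


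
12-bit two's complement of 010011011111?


Original: 010011011111
Step 1 - Invert all bits: 101100100000
Step 2 - Add 1: 101100100000 + 1
= 101100100001 (represents -1247)


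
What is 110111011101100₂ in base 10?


Positional values:
Bit 2: 1 × 2^2 = 4
Bit 3: 1 × 2^3 = 8
Bit 5: 1 × 2^5 = 32
Bit 6: 1 × 2^6 = 64
Bit 7: 1 × 2^7 = 128
Bit 9: 1 × 2^9 = 512
Bit 10: 1 × 2^10 = 1024
Bit 11: 1 × 2^11 = 2048
Bit 13: 1 × 2^13 = 8192
Bit 14: 1 × 2^14 = 16384
Sum = 4 + 8 + 32 + 64 + 128 + 512 + 1024 + 2048 + 8192 + 16384
= 28396


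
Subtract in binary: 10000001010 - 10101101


Align and subtract column by column (LSB to MSB, borrowing when needed):
  10000001010
- 00010101101
  -----------
  col 0: (0 - 0 borrow-in) - 1 → borrow from next column: (0+2) - 1 = 1, borrow out 1
  col 1: (1 - 1 borrow-in) - 0 → 0 - 0 = 0, borrow out 0
  col 2: (0 - 0 borrow-in) - 1 → borrow from next column: (0+2) - 1 = 1, borrow out 1
  col 3: (1 - 1 borrow-in) - 1 → borrow from next column: (0+2) - 1 = 1, borrow out 1
  col 4: (0 - 1 borrow-in) - 0 → borrow from next column: (-1+2) - 0 = 1, borrow out 1
  col 5: (0 - 1 borrow-in) - 1 → borrow from next column: (-1+2) - 1 = 0, borrow out 1
  col 6: (0 - 1 borrow-in) - 0 → borrow from next column: (-1+2) - 0 = 1, borrow out 1
  col 7: (0 - 1 borrow-in) - 1 → borrow from next column: (-1+2) - 1 = 0, borrow out 1
  col 8: (0 - 1 borrow-in) - 0 → borrow from next column: (-1+2) - 0 = 1, borrow out 1
  col 9: (0 - 1 borrow-in) - 0 → borrow from next column: (-1+2) - 0 = 1, borrow out 1
  col 10: (1 - 1 borrow-in) - 0 → 0 - 0 = 0, borrow out 0
Reading bits MSB→LSB: 01101011101
Strip leading zeros: 1101011101
= 1101011101


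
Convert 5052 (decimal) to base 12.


Divide by 12 repeatedly:
5052 ÷ 12 = 421 remainder 0
421 ÷ 12 = 35 remainder 1
35 ÷ 12 = 2 remainder 11
2 ÷ 12 = 0 remainder 2
Reading remainders bottom-up:
= 2B10


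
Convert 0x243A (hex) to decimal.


Positional values:
Position 0: A × 16^0 = 10 × 1 = 10
Position 1: 3 × 16^1 = 3 × 16 = 48
Position 2: 4 × 16^2 = 4 × 256 = 1024
Position 3: 2 × 16^3 = 2 × 4096 = 8192
Sum = 10 + 48 + 1024 + 8192
= 9274


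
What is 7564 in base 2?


Divide by 2 repeatedly:
7564 ÷ 2 = 3782 remainder 0
3782 ÷ 2 = 1891 remainder 0
1891 ÷ 2 = 945 remainder 1
945 ÷ 2 = 472 remainder 1
472 ÷ 2 = 236 remainder 0
236 ÷ 2 = 118 remainder 0
118 ÷ 2 = 59 remainder 0
59 ÷ 2 = 29 remainder 1
29 ÷ 2 = 14 remainder 1
14 ÷ 2 = 7 remainder 0
7 ÷ 2 = 3 remainder 1
3 ÷ 2 = 1 remainder 1
1 ÷ 2 = 0 remainder 1
Reading remainders bottom-up:
= 1110110001100


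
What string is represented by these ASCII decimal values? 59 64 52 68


Codes (decimal): 59 64 52 68
Per-code ASCII lookup:
  59  (special character) → ';'
  64  (special character) → '@'
  52  (range 48-57: digits, 52 - 48 = 4) → '4'
  68  (range 65-90: uppercase, 68 - 65 = 3) → 'D'
= ';@4D'


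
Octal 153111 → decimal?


Positional values:
Position 0: 1 × 8^0 = 1
Position 1: 1 × 8^1 = 8
Position 2: 1 × 8^2 = 64
Position 3: 3 × 8^3 = 1536
Position 4: 5 × 8^4 = 20480
Position 5: 1 × 8^5 = 32768
Sum = 1 + 8 + 64 + 1536 + 20480 + 32768
= 54857


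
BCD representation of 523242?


Each digit → 4-bit binary:
  5 → 0101
  2 → 0010
  3 → 0011
  2 → 0010
  4 → 0100
  2 → 0010
= 0101 0010 0011 0010 0100 0010


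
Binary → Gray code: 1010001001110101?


Binary: 1010001001110101
Gray code: G = B XOR (B >> 1)
B >> 1 = 0101000100111010
1010001001110101 XOR 0101000100111010:
  1 XOR 0 = 1
  0 XOR 1 = 1
  1 XOR 0 = 1
  0 XOR 1 = 1
  0 XOR 0 = 0
  0 XOR 0 = 0
  1 XOR 0 = 1
  0 XOR 1 = 1
  0 XOR 0 = 0
  1 XOR 0 = 1
  1 XOR 1 = 0
  1 XOR 1 = 0
  0 XOR 1 = 1
  1 XOR 0 = 1
  0 XOR 1 = 1
  1 XOR 0 = 1
= 1111001101001111


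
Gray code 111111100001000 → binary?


Gray code: 111111100001000
MSB stays the same: 1
Each subsequent bit = prev_binary XOR current_gray:
  B[1] = 1 XOR 1 = 0
  B[2] = 0 XOR 1 = 1
  B[3] = 1 XOR 1 = 0
  B[4] = 0 XOR 1 = 1
  B[5] = 1 XOR 1 = 0
  B[6] = 0 XOR 1 = 1
  B[7] = 1 XOR 0 = 1
  B[8] = 1 XOR 0 = 1
  B[9] = 1 XOR 0 = 1
  B[10] = 1 XOR 0 = 1
  B[11] = 1 XOR 1 = 0
  B[12] = 0 XOR 0 = 0
  B[13] = 0 XOR 0 = 0
  B[14] = 0 XOR 0 = 0
= 101010111110000 (22000 decimal)


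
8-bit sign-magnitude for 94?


Sign bit: 0 (positive)
Magnitude: 94 = 1011110
= 01011110


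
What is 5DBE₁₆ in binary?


Each hex digit → 4 binary bits:
  5 = 0101
  D = 1101
  B = 1011
  E = 1110
Concatenate: 0101 1101 1011 1110
= 0101110110111110


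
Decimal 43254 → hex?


Divide by 16 repeatedly:
43254 ÷ 16 = 2703 remainder 6 (6)
2703 ÷ 16 = 168 remainder 15 (F)
168 ÷ 16 = 10 remainder 8 (8)
10 ÷ 16 = 0 remainder 10 (A)
Reading remainders bottom-up:
= 0xA8F6


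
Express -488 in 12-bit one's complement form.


Original: 000111101000
Invert all bits:
  bit 0: 0 → 1
  bit 1: 0 → 1
  bit 2: 0 → 1
  bit 3: 1 → 0
  bit 4: 1 → 0
  bit 5: 1 → 0
  bit 6: 1 → 0
  bit 7: 0 → 1
  bit 8: 1 → 0
  bit 9: 0 → 1
  bit 10: 0 → 1
  bit 11: 0 → 1
= 111000010111


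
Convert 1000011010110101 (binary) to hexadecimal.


Group into 4-bit nibbles: 1000011010110101
  1000 = 8
  0110 = 6
  1011 = B
  0101 = 5
= 0x86B5


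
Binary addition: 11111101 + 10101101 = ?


Align and add column by column (LSB to MSB, carry propagating):
  011111101
+ 010101101
  ---------
  col 0: 1 + 1 + 0 (carry in) = 2 → bit 0, carry out 1
  col 1: 0 + 0 + 1 (carry in) = 1 → bit 1, carry out 0
  col 2: 1 + 1 + 0 (carry in) = 2 → bit 0, carry out 1
  col 3: 1 + 1 + 1 (carry in) = 3 → bit 1, carry out 1
  col 4: 1 + 0 + 1 (carry in) = 2 → bit 0, carry out 1
  col 5: 1 + 1 + 1 (carry in) = 3 → bit 1, carry out 1
  col 6: 1 + 0 + 1 (carry in) = 2 → bit 0, carry out 1
  col 7: 1 + 1 + 1 (carry in) = 3 → bit 1, carry out 1
  col 8: 0 + 0 + 1 (carry in) = 1 → bit 1, carry out 0
Reading bits MSB→LSB: 110101010
Strip leading zeros: 110101010
= 110101010


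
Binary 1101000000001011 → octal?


Group into 3-bit groups: 001101000000001011
  001 = 1
  101 = 5
  000 = 0
  000 = 0
  001 = 1
  011 = 3
= 0o150013


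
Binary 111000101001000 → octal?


Group into 3-bit groups: 111000101001000
  111 = 7
  000 = 0
  101 = 5
  001 = 1
  000 = 0
= 0o70510


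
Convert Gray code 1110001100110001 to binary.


Gray code: 1110001100110001
MSB stays the same: 1
Each subsequent bit = prev_binary XOR current_gray:
  B[1] = 1 XOR 1 = 0
  B[2] = 0 XOR 1 = 1
  B[3] = 1 XOR 0 = 1
  B[4] = 1 XOR 0 = 1
  B[5] = 1 XOR 0 = 1
  B[6] = 1 XOR 1 = 0
  B[7] = 0 XOR 1 = 1
  B[8] = 1 XOR 0 = 1
  B[9] = 1 XOR 0 = 1
  B[10] = 1 XOR 1 = 0
  B[11] = 0 XOR 1 = 1
  B[12] = 1 XOR 0 = 1
  B[13] = 1 XOR 0 = 1
  B[14] = 1 XOR 0 = 1
  B[15] = 1 XOR 1 = 0
= 1011110111011110 (48606 decimal)


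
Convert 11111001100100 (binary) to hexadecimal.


Group into 4-bit nibbles: 0011111001100100
  0011 = 3
  1110 = E
  0110 = 6
  0100 = 4
= 0x3E64


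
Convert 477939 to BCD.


Each digit → 4-bit binary:
  4 → 0100
  7 → 0111
  7 → 0111
  9 → 1001
  3 → 0011
  9 → 1001
= 0100 0111 0111 1001 0011 1001


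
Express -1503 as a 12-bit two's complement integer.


Original: 010111011111
Step 1 - Invert all bits: 101000100000
Step 2 - Add 1: 101000100000 + 1
= 101000100001 (represents -1503)


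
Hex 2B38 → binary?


Each hex digit → 4 binary bits:
  2 = 0010
  B = 1011
  3 = 0011
  8 = 1000
Concatenate: 0010 1011 0011 1000
= 0010101100111000


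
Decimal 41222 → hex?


Divide by 16 repeatedly:
41222 ÷ 16 = 2576 remainder 6 (6)
2576 ÷ 16 = 161 remainder 0 (0)
161 ÷ 16 = 10 remainder 1 (1)
10 ÷ 16 = 0 remainder 10 (A)
Reading remainders bottom-up:
= 0xA106


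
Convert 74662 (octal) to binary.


Each octal digit → 3 binary bits:
  7 = 111
  4 = 100
  6 = 110
  6 = 110
  2 = 010
Concatenate: 111 100 110 110 010
= 111100110110010


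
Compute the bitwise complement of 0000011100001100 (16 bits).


Original: 0000011100001100
Invert all bits:
  bit 0: 0 → 1
  bit 1: 0 → 1
  bit 2: 0 → 1
  bit 3: 0 → 1
  bit 4: 0 → 1
  bit 5: 1 → 0
  bit 6: 1 → 0
  bit 7: 1 → 0
  bit 8: 0 → 1
  bit 9: 0 → 1
  bit 10: 0 → 1
  bit 11: 0 → 1
  bit 12: 1 → 0
  bit 13: 1 → 0
  bit 14: 0 → 1
  bit 15: 0 → 1
= 1111100011110011


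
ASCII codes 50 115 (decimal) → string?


Codes (decimal): 50 115
Per-code ASCII lookup:
  50  (range 48-57: digits, 50 - 48 = 2) → '2'
  115  (range 97-122: lowercase, 115 - 97 = 18) → 's'
= '2s'


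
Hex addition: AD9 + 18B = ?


Align and add column by column (LSB to MSB, each column mod 16 with carry):
  0AD9
+ 018B
  ----
  col 0: 9(9) + B(11) + 0 (carry in) = 20 → 4(4), carry out 1
  col 1: D(13) + 8(8) + 1 (carry in) = 22 → 6(6), carry out 1
  col 2: A(10) + 1(1) + 1 (carry in) = 12 → C(12), carry out 0
  col 3: 0(0) + 0(0) + 0 (carry in) = 0 → 0(0), carry out 0
Reading digits MSB→LSB: 0C64
Strip leading zeros: C64
= 0xC64


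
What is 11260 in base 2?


Divide by 2 repeatedly:
11260 ÷ 2 = 5630 remainder 0
5630 ÷ 2 = 2815 remainder 0
2815 ÷ 2 = 1407 remainder 1
1407 ÷ 2 = 703 remainder 1
703 ÷ 2 = 351 remainder 1
351 ÷ 2 = 175 remainder 1
175 ÷ 2 = 87 remainder 1
87 ÷ 2 = 43 remainder 1
43 ÷ 2 = 21 remainder 1
21 ÷ 2 = 10 remainder 1
10 ÷ 2 = 5 remainder 0
5 ÷ 2 = 2 remainder 1
2 ÷ 2 = 1 remainder 0
1 ÷ 2 = 0 remainder 1
Reading remainders bottom-up:
= 10101111111100


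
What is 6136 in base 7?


Divide by 7 repeatedly:
6136 ÷ 7 = 876 remainder 4
876 ÷ 7 = 125 remainder 1
125 ÷ 7 = 17 remainder 6
17 ÷ 7 = 2 remainder 3
2 ÷ 7 = 0 remainder 2
Reading remainders bottom-up:
= 23614


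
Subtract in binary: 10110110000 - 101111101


Align and subtract column by column (LSB to MSB, borrowing when needed):
  10110110000
- 00101111101
  -----------
  col 0: (0 - 0 borrow-in) - 1 → borrow from next column: (0+2) - 1 = 1, borrow out 1
  col 1: (0 - 1 borrow-in) - 0 → borrow from next column: (-1+2) - 0 = 1, borrow out 1
  col 2: (0 - 1 borrow-in) - 1 → borrow from next column: (-1+2) - 1 = 0, borrow out 1
  col 3: (0 - 1 borrow-in) - 1 → borrow from next column: (-1+2) - 1 = 0, borrow out 1
  col 4: (1 - 1 borrow-in) - 1 → borrow from next column: (0+2) - 1 = 1, borrow out 1
  col 5: (1 - 1 borrow-in) - 1 → borrow from next column: (0+2) - 1 = 1, borrow out 1
  col 6: (0 - 1 borrow-in) - 1 → borrow from next column: (-1+2) - 1 = 0, borrow out 1
  col 7: (1 - 1 borrow-in) - 0 → 0 - 0 = 0, borrow out 0
  col 8: (1 - 0 borrow-in) - 1 → 1 - 1 = 0, borrow out 0
  col 9: (0 - 0 borrow-in) - 0 → 0 - 0 = 0, borrow out 0
  col 10: (1 - 0 borrow-in) - 0 → 1 - 0 = 1, borrow out 0
Reading bits MSB→LSB: 10000110011
Strip leading zeros: 10000110011
= 10000110011


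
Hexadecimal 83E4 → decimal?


Positional values:
Position 0: 4 × 16^0 = 4 × 1 = 4
Position 1: E × 16^1 = 14 × 16 = 224
Position 2: 3 × 16^2 = 3 × 256 = 768
Position 3: 8 × 16^3 = 8 × 4096 = 32768
Sum = 4 + 224 + 768 + 32768
= 33764


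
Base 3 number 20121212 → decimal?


Positional values (base 3):
  2 × 3^0 = 2 × 1 = 2
  1 × 3^1 = 1 × 3 = 3
  2 × 3^2 = 2 × 9 = 18
  1 × 3^3 = 1 × 27 = 27
  2 × 3^4 = 2 × 81 = 162
  1 × 3^5 = 1 × 243 = 243
  0 × 3^6 = 0 × 729 = 0
  2 × 3^7 = 2 × 2187 = 4374
Sum = 2 + 3 + 18 + 27 + 162 + 243 + 0 + 4374
= 4829


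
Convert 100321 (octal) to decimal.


Positional values:
Position 0: 1 × 8^0 = 1
Position 1: 2 × 8^1 = 16
Position 2: 3 × 8^2 = 192
Position 3: 0 × 8^3 = 0
Position 4: 0 × 8^4 = 0
Position 5: 1 × 8^5 = 32768
Sum = 1 + 16 + 192 + 0 + 0 + 32768
= 32977


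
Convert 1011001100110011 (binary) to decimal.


Positional values:
Bit 0: 1 × 2^0 = 1
Bit 1: 1 × 2^1 = 2
Bit 4: 1 × 2^4 = 16
Bit 5: 1 × 2^5 = 32
Bit 8: 1 × 2^8 = 256
Bit 9: 1 × 2^9 = 512
Bit 12: 1 × 2^12 = 4096
Bit 13: 1 × 2^13 = 8192
Bit 15: 1 × 2^15 = 32768
Sum = 1 + 2 + 16 + 32 + 256 + 512 + 4096 + 8192 + 32768
= 45875


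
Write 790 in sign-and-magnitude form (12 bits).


Sign bit: 0 (positive)
Magnitude: 790 = 01100010110
= 001100010110


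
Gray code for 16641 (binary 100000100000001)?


Binary: 100000100000001
Gray code: G = B XOR (B >> 1)
B >> 1 = 010000010000000
100000100000001 XOR 010000010000000:
  1 XOR 0 = 1
  0 XOR 1 = 1
  0 XOR 0 = 0
  0 XOR 0 = 0
  0 XOR 0 = 0
  0 XOR 0 = 0
  1 XOR 0 = 1
  0 XOR 1 = 1
  0 XOR 0 = 0
  0 XOR 0 = 0
  0 XOR 0 = 0
  0 XOR 0 = 0
  0 XOR 0 = 0
  0 XOR 0 = 0
  1 XOR 0 = 1
= 110000110000001


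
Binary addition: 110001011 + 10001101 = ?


Align and add column by column (LSB to MSB, carry propagating):
  0110001011
+ 0010001101
  ----------
  col 0: 1 + 1 + 0 (carry in) = 2 → bit 0, carry out 1
  col 1: 1 + 0 + 1 (carry in) = 2 → bit 0, carry out 1
  col 2: 0 + 1 + 1 (carry in) = 2 → bit 0, carry out 1
  col 3: 1 + 1 + 1 (carry in) = 3 → bit 1, carry out 1
  col 4: 0 + 0 + 1 (carry in) = 1 → bit 1, carry out 0
  col 5: 0 + 0 + 0 (carry in) = 0 → bit 0, carry out 0
  col 6: 0 + 0 + 0 (carry in) = 0 → bit 0, carry out 0
  col 7: 1 + 1 + 0 (carry in) = 2 → bit 0, carry out 1
  col 8: 1 + 0 + 1 (carry in) = 2 → bit 0, carry out 1
  col 9: 0 + 0 + 1 (carry in) = 1 → bit 1, carry out 0
Reading bits MSB→LSB: 1000011000
Strip leading zeros: 1000011000
= 1000011000


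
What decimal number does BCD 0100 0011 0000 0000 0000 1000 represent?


Each 4-bit group → digit:
  0100 → 4
  0011 → 3
  0000 → 0
  0000 → 0
  0000 → 0
  1000 → 8
= 430008


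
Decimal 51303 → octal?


Divide by 8 repeatedly:
51303 ÷ 8 = 6412 remainder 7
6412 ÷ 8 = 801 remainder 4
801 ÷ 8 = 100 remainder 1
100 ÷ 8 = 12 remainder 4
12 ÷ 8 = 1 remainder 4
1 ÷ 8 = 0 remainder 1
Reading remainders bottom-up:
= 0o144147


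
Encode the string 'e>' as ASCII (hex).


String: 'e>'  (2 characters)
Per-character ASCII lookup:
  'e': lowercase starts at 97: 'e' = 97 + 4 = 101 → 0x65
  '>': special character: '>' = 62 → 0x3E
= 0x65 0x3E


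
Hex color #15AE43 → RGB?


Hex: #15AE43
R = 15₁₆ = 21
G = AE₁₆ = 174
B = 43₁₆ = 67
= RGB(21, 174, 67)


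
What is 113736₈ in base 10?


Positional values:
Position 0: 6 × 8^0 = 6
Position 1: 3 × 8^1 = 24
Position 2: 7 × 8^2 = 448
Position 3: 3 × 8^3 = 1536
Position 4: 1 × 8^4 = 4096
Position 5: 1 × 8^5 = 32768
Sum = 6 + 24 + 448 + 1536 + 4096 + 32768
= 38878


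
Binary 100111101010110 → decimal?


Positional values:
Bit 1: 1 × 2^1 = 2
Bit 2: 1 × 2^2 = 4
Bit 4: 1 × 2^4 = 16
Bit 6: 1 × 2^6 = 64
Bit 8: 1 × 2^8 = 256
Bit 9: 1 × 2^9 = 512
Bit 10: 1 × 2^10 = 1024
Bit 11: 1 × 2^11 = 2048
Bit 14: 1 × 2^14 = 16384
Sum = 2 + 4 + 16 + 64 + 256 + 512 + 1024 + 2048 + 16384
= 20310


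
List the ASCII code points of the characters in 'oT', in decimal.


String: 'oT'  (2 characters)
Per-character ASCII lookup:
  'o': lowercase starts at 97: 'o' = 97 + 14 = 111
  'T': uppercase starts at 65: 'T' = 65 + 19 = 84
= 111 84


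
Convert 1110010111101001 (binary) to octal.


Group into 3-bit groups: 001110010111101001
  001 = 1
  110 = 6
  010 = 2
  111 = 7
  101 = 5
  001 = 1
= 0o162751


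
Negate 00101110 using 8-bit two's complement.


Original: 00101110
Step 1 - Invert all bits: 11010001
Step 2 - Add 1: 11010001 + 1
= 11010010 (represents -46)


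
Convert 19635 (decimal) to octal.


Divide by 8 repeatedly:
19635 ÷ 8 = 2454 remainder 3
2454 ÷ 8 = 306 remainder 6
306 ÷ 8 = 38 remainder 2
38 ÷ 8 = 4 remainder 6
4 ÷ 8 = 0 remainder 4
Reading remainders bottom-up:
= 0o46263


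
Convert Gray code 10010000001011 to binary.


Gray code: 10010000001011
MSB stays the same: 1
Each subsequent bit = prev_binary XOR current_gray:
  B[1] = 1 XOR 0 = 1
  B[2] = 1 XOR 0 = 1
  B[3] = 1 XOR 1 = 0
  B[4] = 0 XOR 0 = 0
  B[5] = 0 XOR 0 = 0
  B[6] = 0 XOR 0 = 0
  B[7] = 0 XOR 0 = 0
  B[8] = 0 XOR 0 = 0
  B[9] = 0 XOR 0 = 0
  B[10] = 0 XOR 1 = 1
  B[11] = 1 XOR 0 = 1
  B[12] = 1 XOR 1 = 0
  B[13] = 0 XOR 1 = 1
= 11100000001101 (14349 decimal)


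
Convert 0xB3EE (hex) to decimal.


Positional values:
Position 0: E × 16^0 = 14 × 1 = 14
Position 1: E × 16^1 = 14 × 16 = 224
Position 2: 3 × 16^2 = 3 × 256 = 768
Position 3: B × 16^3 = 11 × 4096 = 45056
Sum = 14 + 224 + 768 + 45056
= 46062


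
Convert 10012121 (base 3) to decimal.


Positional values (base 3):
  1 × 3^0 = 1 × 1 = 1
  2 × 3^1 = 2 × 3 = 6
  1 × 3^2 = 1 × 9 = 9
  2 × 3^3 = 2 × 27 = 54
  1 × 3^4 = 1 × 81 = 81
  0 × 3^5 = 0 × 243 = 0
  0 × 3^6 = 0 × 729 = 0
  1 × 3^7 = 1 × 2187 = 2187
Sum = 1 + 6 + 9 + 54 + 81 + 0 + 0 + 2187
= 2338


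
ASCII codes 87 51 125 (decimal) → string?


Codes (decimal): 87 51 125
Per-code ASCII lookup:
  87  (range 65-90: uppercase, 87 - 65 = 22) → 'W'
  51  (range 48-57: digits, 51 - 48 = 3) → '3'
  125  (special character) → '}'
= 'W3}'


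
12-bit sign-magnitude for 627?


Sign bit: 0 (positive)
Magnitude: 627 = 01001110011
= 001001110011


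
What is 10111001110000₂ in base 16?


Group into 4-bit nibbles: 0010111001110000
  0010 = 2
  1110 = E
  0111 = 7
  0000 = 0
= 0x2E70


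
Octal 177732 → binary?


Each octal digit → 3 binary bits:
  1 = 001
  7 = 111
  7 = 111
  7 = 111
  3 = 011
  2 = 010
Concatenate: 001 111 111 111 011 010
= 001111111111011010


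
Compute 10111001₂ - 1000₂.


Align and subtract column by column (LSB to MSB, borrowing when needed):
  10111001
- 00001000
  --------
  col 0: (1 - 0 borrow-in) - 0 → 1 - 0 = 1, borrow out 0
  col 1: (0 - 0 borrow-in) - 0 → 0 - 0 = 0, borrow out 0
  col 2: (0 - 0 borrow-in) - 0 → 0 - 0 = 0, borrow out 0
  col 3: (1 - 0 borrow-in) - 1 → 1 - 1 = 0, borrow out 0
  col 4: (1 - 0 borrow-in) - 0 → 1 - 0 = 1, borrow out 0
  col 5: (1 - 0 borrow-in) - 0 → 1 - 0 = 1, borrow out 0
  col 6: (0 - 0 borrow-in) - 0 → 0 - 0 = 0, borrow out 0
  col 7: (1 - 0 borrow-in) - 0 → 1 - 0 = 1, borrow out 0
Reading bits MSB→LSB: 10110001
Strip leading zeros: 10110001
= 10110001


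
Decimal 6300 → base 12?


Divide by 12 repeatedly:
6300 ÷ 12 = 525 remainder 0
525 ÷ 12 = 43 remainder 9
43 ÷ 12 = 3 remainder 7
3 ÷ 12 = 0 remainder 3
Reading remainders bottom-up:
= 3790


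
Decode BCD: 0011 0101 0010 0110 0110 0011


Each 4-bit group → digit:
  0011 → 3
  0101 → 5
  0010 → 2
  0110 → 6
  0110 → 6
  0011 → 3
= 352663


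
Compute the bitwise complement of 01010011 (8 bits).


Original: 01010011
Invert all bits:
  bit 0: 0 → 1
  bit 1: 1 → 0
  bit 2: 0 → 1
  bit 3: 1 → 0
  bit 4: 0 → 1
  bit 5: 0 → 1
  bit 6: 1 → 0
  bit 7: 1 → 0
= 10101100


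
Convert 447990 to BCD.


Each digit → 4-bit binary:
  4 → 0100
  4 → 0100
  7 → 0111
  9 → 1001
  9 → 1001
  0 → 0000
= 0100 0100 0111 1001 1001 0000


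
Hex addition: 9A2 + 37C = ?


Align and add column by column (LSB to MSB, each column mod 16 with carry):
  09A2
+ 037C
  ----
  col 0: 2(2) + C(12) + 0 (carry in) = 14 → E(14), carry out 0
  col 1: A(10) + 7(7) + 0 (carry in) = 17 → 1(1), carry out 1
  col 2: 9(9) + 3(3) + 1 (carry in) = 13 → D(13), carry out 0
  col 3: 0(0) + 0(0) + 0 (carry in) = 0 → 0(0), carry out 0
Reading digits MSB→LSB: 0D1E
Strip leading zeros: D1E
= 0xD1E


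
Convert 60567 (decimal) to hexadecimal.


Divide by 16 repeatedly:
60567 ÷ 16 = 3785 remainder 7 (7)
3785 ÷ 16 = 236 remainder 9 (9)
236 ÷ 16 = 14 remainder 12 (C)
14 ÷ 16 = 0 remainder 14 (E)
Reading remainders bottom-up:
= 0xEC97


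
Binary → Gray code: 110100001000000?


Binary: 110100001000000
Gray code: G = B XOR (B >> 1)
B >> 1 = 011010000100000
110100001000000 XOR 011010000100000:
  1 XOR 0 = 1
  1 XOR 1 = 0
  0 XOR 1 = 1
  1 XOR 0 = 1
  0 XOR 1 = 1
  0 XOR 0 = 0
  0 XOR 0 = 0
  0 XOR 0 = 0
  1 XOR 0 = 1
  0 XOR 1 = 1
  0 XOR 0 = 0
  0 XOR 0 = 0
  0 XOR 0 = 0
  0 XOR 0 = 0
  0 XOR 0 = 0
= 101110001100000


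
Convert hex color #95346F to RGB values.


Hex: #95346F
R = 95₁₆ = 149
G = 34₁₆ = 52
B = 6F₁₆ = 111
= RGB(149, 52, 111)


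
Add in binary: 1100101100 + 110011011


Align and add column by column (LSB to MSB, carry propagating):
  01100101100
+ 00110011011
  -----------
  col 0: 0 + 1 + 0 (carry in) = 1 → bit 1, carry out 0
  col 1: 0 + 1 + 0 (carry in) = 1 → bit 1, carry out 0
  col 2: 1 + 0 + 0 (carry in) = 1 → bit 1, carry out 0
  col 3: 1 + 1 + 0 (carry in) = 2 → bit 0, carry out 1
  col 4: 0 + 1 + 1 (carry in) = 2 → bit 0, carry out 1
  col 5: 1 + 0 + 1 (carry in) = 2 → bit 0, carry out 1
  col 6: 0 + 0 + 1 (carry in) = 1 → bit 1, carry out 0
  col 7: 0 + 1 + 0 (carry in) = 1 → bit 1, carry out 0
  col 8: 1 + 1 + 0 (carry in) = 2 → bit 0, carry out 1
  col 9: 1 + 0 + 1 (carry in) = 2 → bit 0, carry out 1
  col 10: 0 + 0 + 1 (carry in) = 1 → bit 1, carry out 0
Reading bits MSB→LSB: 10011000111
Strip leading zeros: 10011000111
= 10011000111


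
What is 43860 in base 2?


Divide by 2 repeatedly:
43860 ÷ 2 = 21930 remainder 0
21930 ÷ 2 = 10965 remainder 0
10965 ÷ 2 = 5482 remainder 1
5482 ÷ 2 = 2741 remainder 0
2741 ÷ 2 = 1370 remainder 1
1370 ÷ 2 = 685 remainder 0
685 ÷ 2 = 342 remainder 1
342 ÷ 2 = 171 remainder 0
171 ÷ 2 = 85 remainder 1
85 ÷ 2 = 42 remainder 1
42 ÷ 2 = 21 remainder 0
21 ÷ 2 = 10 remainder 1
10 ÷ 2 = 5 remainder 0
5 ÷ 2 = 2 remainder 1
2 ÷ 2 = 1 remainder 0
1 ÷ 2 = 0 remainder 1
Reading remainders bottom-up:
= 1010101101010100


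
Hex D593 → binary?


Each hex digit → 4 binary bits:
  D = 1101
  5 = 0101
  9 = 1001
  3 = 0011
Concatenate: 1101 0101 1001 0011
= 1101010110010011


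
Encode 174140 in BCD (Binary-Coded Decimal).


Each digit → 4-bit binary:
  1 → 0001
  7 → 0111
  4 → 0100
  1 → 0001
  4 → 0100
  0 → 0000
= 0001 0111 0100 0001 0100 0000


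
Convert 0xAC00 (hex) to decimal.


Positional values:
Position 0: 0 × 16^0 = 0 × 1 = 0
Position 1: 0 × 16^1 = 0 × 16 = 0
Position 2: C × 16^2 = 12 × 256 = 3072
Position 3: A × 16^3 = 10 × 4096 = 40960
Sum = 0 + 0 + 3072 + 40960
= 44032


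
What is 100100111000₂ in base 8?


Group into 3-bit groups: 100100111000
  100 = 4
  100 = 4
  111 = 7
  000 = 0
= 0o4470


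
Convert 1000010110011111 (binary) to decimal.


Positional values:
Bit 0: 1 × 2^0 = 1
Bit 1: 1 × 2^1 = 2
Bit 2: 1 × 2^2 = 4
Bit 3: 1 × 2^3 = 8
Bit 4: 1 × 2^4 = 16
Bit 7: 1 × 2^7 = 128
Bit 8: 1 × 2^8 = 256
Bit 10: 1 × 2^10 = 1024
Bit 15: 1 × 2^15 = 32768
Sum = 1 + 2 + 4 + 8 + 16 + 128 + 256 + 1024 + 32768
= 34207


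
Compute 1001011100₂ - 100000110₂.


Align and subtract column by column (LSB to MSB, borrowing when needed):
  1001011100
- 0100000110
  ----------
  col 0: (0 - 0 borrow-in) - 0 → 0 - 0 = 0, borrow out 0
  col 1: (0 - 0 borrow-in) - 1 → borrow from next column: (0+2) - 1 = 1, borrow out 1
  col 2: (1 - 1 borrow-in) - 1 → borrow from next column: (0+2) - 1 = 1, borrow out 1
  col 3: (1 - 1 borrow-in) - 0 → 0 - 0 = 0, borrow out 0
  col 4: (1 - 0 borrow-in) - 0 → 1 - 0 = 1, borrow out 0
  col 5: (0 - 0 borrow-in) - 0 → 0 - 0 = 0, borrow out 0
  col 6: (1 - 0 borrow-in) - 0 → 1 - 0 = 1, borrow out 0
  col 7: (0 - 0 borrow-in) - 0 → 0 - 0 = 0, borrow out 0
  col 8: (0 - 0 borrow-in) - 1 → borrow from next column: (0+2) - 1 = 1, borrow out 1
  col 9: (1 - 1 borrow-in) - 0 → 0 - 0 = 0, borrow out 0
Reading bits MSB→LSB: 0101010110
Strip leading zeros: 101010110
= 101010110


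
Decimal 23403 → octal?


Divide by 8 repeatedly:
23403 ÷ 8 = 2925 remainder 3
2925 ÷ 8 = 365 remainder 5
365 ÷ 8 = 45 remainder 5
45 ÷ 8 = 5 remainder 5
5 ÷ 8 = 0 remainder 5
Reading remainders bottom-up:
= 0o55553


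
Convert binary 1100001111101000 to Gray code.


Binary: 1100001111101000
Gray code: G = B XOR (B >> 1)
B >> 1 = 0110000111110100
1100001111101000 XOR 0110000111110100:
  1 XOR 0 = 1
  1 XOR 1 = 0
  0 XOR 1 = 1
  0 XOR 0 = 0
  0 XOR 0 = 0
  0 XOR 0 = 0
  1 XOR 0 = 1
  1 XOR 1 = 0
  1 XOR 1 = 0
  1 XOR 1 = 0
  1 XOR 1 = 0
  0 XOR 1 = 1
  1 XOR 0 = 1
  0 XOR 1 = 1
  0 XOR 0 = 0
  0 XOR 0 = 0
= 1010001000011100


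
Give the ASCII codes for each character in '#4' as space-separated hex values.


String: '#4'  (2 characters)
Per-character ASCII lookup:
  '#': special character: '#' = 35 → 0x23
  '4': digits start at 48: '4' = 48 + 4 = 52 → 0x34
= 0x23 0x34


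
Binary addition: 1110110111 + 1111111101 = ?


Align and add column by column (LSB to MSB, carry propagating):
  01110110111
+ 01111111101
  -----------
  col 0: 1 + 1 + 0 (carry in) = 2 → bit 0, carry out 1
  col 1: 1 + 0 + 1 (carry in) = 2 → bit 0, carry out 1
  col 2: 1 + 1 + 1 (carry in) = 3 → bit 1, carry out 1
  col 3: 0 + 1 + 1 (carry in) = 2 → bit 0, carry out 1
  col 4: 1 + 1 + 1 (carry in) = 3 → bit 1, carry out 1
  col 5: 1 + 1 + 1 (carry in) = 3 → bit 1, carry out 1
  col 6: 0 + 1 + 1 (carry in) = 2 → bit 0, carry out 1
  col 7: 1 + 1 + 1 (carry in) = 3 → bit 1, carry out 1
  col 8: 1 + 1 + 1 (carry in) = 3 → bit 1, carry out 1
  col 9: 1 + 1 + 1 (carry in) = 3 → bit 1, carry out 1
  col 10: 0 + 0 + 1 (carry in) = 1 → bit 1, carry out 0
Reading bits MSB→LSB: 11110110100
Strip leading zeros: 11110110100
= 11110110100


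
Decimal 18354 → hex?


Divide by 16 repeatedly:
18354 ÷ 16 = 1147 remainder 2 (2)
1147 ÷ 16 = 71 remainder 11 (B)
71 ÷ 16 = 4 remainder 7 (7)
4 ÷ 16 = 0 remainder 4 (4)
Reading remainders bottom-up:
= 0x47B2


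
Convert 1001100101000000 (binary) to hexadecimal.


Group into 4-bit nibbles: 1001100101000000
  1001 = 9
  1001 = 9
  0100 = 4
  0000 = 0
= 0x9940


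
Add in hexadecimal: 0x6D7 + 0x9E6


Align and add column by column (LSB to MSB, each column mod 16 with carry):
  06D7
+ 09E6
  ----
  col 0: 7(7) + 6(6) + 0 (carry in) = 13 → D(13), carry out 0
  col 1: D(13) + E(14) + 0 (carry in) = 27 → B(11), carry out 1
  col 2: 6(6) + 9(9) + 1 (carry in) = 16 → 0(0), carry out 1
  col 3: 0(0) + 0(0) + 1 (carry in) = 1 → 1(1), carry out 0
Reading digits MSB→LSB: 10BD
Strip leading zeros: 10BD
= 0x10BD


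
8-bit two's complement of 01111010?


Original: 01111010
Step 1 - Invert all bits: 10000101
Step 2 - Add 1: 10000101 + 1
= 10000110 (represents -122)


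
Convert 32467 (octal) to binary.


Each octal digit → 3 binary bits:
  3 = 011
  2 = 010
  4 = 100
  6 = 110
  7 = 111
Concatenate: 011 010 100 110 111
= 011010100110111


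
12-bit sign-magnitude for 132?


Sign bit: 0 (positive)
Magnitude: 132 = 00010000100
= 000010000100


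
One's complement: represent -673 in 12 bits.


Original: 001010100001
Invert all bits:
  bit 0: 0 → 1
  bit 1: 0 → 1
  bit 2: 1 → 0
  bit 3: 0 → 1
  bit 4: 1 → 0
  bit 5: 0 → 1
  bit 6: 1 → 0
  bit 7: 0 → 1
  bit 8: 0 → 1
  bit 9: 0 → 1
  bit 10: 0 → 1
  bit 11: 1 → 0
= 110101011110


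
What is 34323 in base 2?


Divide by 2 repeatedly:
34323 ÷ 2 = 17161 remainder 1
17161 ÷ 2 = 8580 remainder 1
8580 ÷ 2 = 4290 remainder 0
4290 ÷ 2 = 2145 remainder 0
2145 ÷ 2 = 1072 remainder 1
1072 ÷ 2 = 536 remainder 0
536 ÷ 2 = 268 remainder 0
268 ÷ 2 = 134 remainder 0
134 ÷ 2 = 67 remainder 0
67 ÷ 2 = 33 remainder 1
33 ÷ 2 = 16 remainder 1
16 ÷ 2 = 8 remainder 0
8 ÷ 2 = 4 remainder 0
4 ÷ 2 = 2 remainder 0
2 ÷ 2 = 1 remainder 0
1 ÷ 2 = 0 remainder 1
Reading remainders bottom-up:
= 1000011000010011


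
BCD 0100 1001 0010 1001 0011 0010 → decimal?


Each 4-bit group → digit:
  0100 → 4
  1001 → 9
  0010 → 2
  1001 → 9
  0011 → 3
  0010 → 2
= 492932


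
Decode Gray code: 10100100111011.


Gray code: 10100100111011
MSB stays the same: 1
Each subsequent bit = prev_binary XOR current_gray:
  B[1] = 1 XOR 0 = 1
  B[2] = 1 XOR 1 = 0
  B[3] = 0 XOR 0 = 0
  B[4] = 0 XOR 0 = 0
  B[5] = 0 XOR 1 = 1
  B[6] = 1 XOR 0 = 1
  B[7] = 1 XOR 0 = 1
  B[8] = 1 XOR 1 = 0
  B[9] = 0 XOR 1 = 1
  B[10] = 1 XOR 1 = 0
  B[11] = 0 XOR 0 = 0
  B[12] = 0 XOR 1 = 1
  B[13] = 1 XOR 1 = 0
= 11000111010010 (12754 decimal)


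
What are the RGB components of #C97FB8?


Hex: #C97FB8
R = C9₁₆ = 201
G = 7F₁₆ = 127
B = B8₁₆ = 184
= RGB(201, 127, 184)


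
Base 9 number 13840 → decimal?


Positional values (base 9):
  0 × 9^0 = 0 × 1 = 0
  4 × 9^1 = 4 × 9 = 36
  8 × 9^2 = 8 × 81 = 648
  3 × 9^3 = 3 × 729 = 2187
  1 × 9^4 = 1 × 6561 = 6561
Sum = 0 + 36 + 648 + 2187 + 6561
= 9432


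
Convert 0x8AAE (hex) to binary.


Each hex digit → 4 binary bits:
  8 = 1000
  A = 1010
  A = 1010
  E = 1110
Concatenate: 1000 1010 1010 1110
= 1000101010101110


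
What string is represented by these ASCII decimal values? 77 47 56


Codes (decimal): 77 47 56
Per-code ASCII lookup:
  77  (range 65-90: uppercase, 77 - 65 = 12) → 'M'
  47  (special character) → '/'
  56  (range 48-57: digits, 56 - 48 = 8) → '8'
= 'M/8'


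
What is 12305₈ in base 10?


Positional values:
Position 0: 5 × 8^0 = 5
Position 1: 0 × 8^1 = 0
Position 2: 3 × 8^2 = 192
Position 3: 2 × 8^3 = 1024
Position 4: 1 × 8^4 = 4096
Sum = 5 + 0 + 192 + 1024 + 4096
= 5317


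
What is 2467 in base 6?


Divide by 6 repeatedly:
2467 ÷ 6 = 411 remainder 1
411 ÷ 6 = 68 remainder 3
68 ÷ 6 = 11 remainder 2
11 ÷ 6 = 1 remainder 5
1 ÷ 6 = 0 remainder 1
Reading remainders bottom-up:
= 15231


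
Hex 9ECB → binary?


Each hex digit → 4 binary bits:
  9 = 1001
  E = 1110
  C = 1100
  B = 1011
Concatenate: 1001 1110 1100 1011
= 1001111011001011


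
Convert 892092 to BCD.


Each digit → 4-bit binary:
  8 → 1000
  9 → 1001
  2 → 0010
  0 → 0000
  9 → 1001
  2 → 0010
= 1000 1001 0010 0000 1001 0010


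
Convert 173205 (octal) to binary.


Each octal digit → 3 binary bits:
  1 = 001
  7 = 111
  3 = 011
  2 = 010
  0 = 000
  5 = 101
Concatenate: 001 111 011 010 000 101
= 001111011010000101


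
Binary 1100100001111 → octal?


Group into 3-bit groups: 001100100001111
  001 = 1
  100 = 4
  100 = 4
  001 = 1
  111 = 7
= 0o14417


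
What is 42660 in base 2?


Divide by 2 repeatedly:
42660 ÷ 2 = 21330 remainder 0
21330 ÷ 2 = 10665 remainder 0
10665 ÷ 2 = 5332 remainder 1
5332 ÷ 2 = 2666 remainder 0
2666 ÷ 2 = 1333 remainder 0
1333 ÷ 2 = 666 remainder 1
666 ÷ 2 = 333 remainder 0
333 ÷ 2 = 166 remainder 1
166 ÷ 2 = 83 remainder 0
83 ÷ 2 = 41 remainder 1
41 ÷ 2 = 20 remainder 1
20 ÷ 2 = 10 remainder 0
10 ÷ 2 = 5 remainder 0
5 ÷ 2 = 2 remainder 1
2 ÷ 2 = 1 remainder 0
1 ÷ 2 = 0 remainder 1
Reading remainders bottom-up:
= 1010011010100100


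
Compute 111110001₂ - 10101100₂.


Align and subtract column by column (LSB to MSB, borrowing when needed):
  111110001
- 010101100
  ---------
  col 0: (1 - 0 borrow-in) - 0 → 1 - 0 = 1, borrow out 0
  col 1: (0 - 0 borrow-in) - 0 → 0 - 0 = 0, borrow out 0
  col 2: (0 - 0 borrow-in) - 1 → borrow from next column: (0+2) - 1 = 1, borrow out 1
  col 3: (0 - 1 borrow-in) - 1 → borrow from next column: (-1+2) - 1 = 0, borrow out 1
  col 4: (1 - 1 borrow-in) - 0 → 0 - 0 = 0, borrow out 0
  col 5: (1 - 0 borrow-in) - 1 → 1 - 1 = 0, borrow out 0
  col 6: (1 - 0 borrow-in) - 0 → 1 - 0 = 1, borrow out 0
  col 7: (1 - 0 borrow-in) - 1 → 1 - 1 = 0, borrow out 0
  col 8: (1 - 0 borrow-in) - 0 → 1 - 0 = 1, borrow out 0
Reading bits MSB→LSB: 101000101
Strip leading zeros: 101000101
= 101000101


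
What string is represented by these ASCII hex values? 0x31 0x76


Codes (hex): 0x31 0x76
Per-code ASCII lookup:
  0x31 = 49  (range 48-57: digits, 49 - 48 = 1) → '1'
  0x76 = 118  (range 97-122: lowercase, 118 - 97 = 21) → 'v'
= '1v'


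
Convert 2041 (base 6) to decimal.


Positional values (base 6):
  1 × 6^0 = 1 × 1 = 1
  4 × 6^1 = 4 × 6 = 24
  0 × 6^2 = 0 × 36 = 0
  2 × 6^3 = 2 × 216 = 432
Sum = 1 + 24 + 0 + 432
= 457


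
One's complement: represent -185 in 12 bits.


Original: 000010111001
Invert all bits:
  bit 0: 0 → 1
  bit 1: 0 → 1
  bit 2: 0 → 1
  bit 3: 0 → 1
  bit 4: 1 → 0
  bit 5: 0 → 1
  bit 6: 1 → 0
  bit 7: 1 → 0
  bit 8: 1 → 0
  bit 9: 0 → 1
  bit 10: 0 → 1
  bit 11: 1 → 0
= 111101000110


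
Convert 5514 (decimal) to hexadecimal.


Divide by 16 repeatedly:
5514 ÷ 16 = 344 remainder 10 (A)
344 ÷ 16 = 21 remainder 8 (8)
21 ÷ 16 = 1 remainder 5 (5)
1 ÷ 16 = 0 remainder 1 (1)
Reading remainders bottom-up:
= 0x158A


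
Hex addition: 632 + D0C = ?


Align and add column by column (LSB to MSB, each column mod 16 with carry):
  0632
+ 0D0C
  ----
  col 0: 2(2) + C(12) + 0 (carry in) = 14 → E(14), carry out 0
  col 1: 3(3) + 0(0) + 0 (carry in) = 3 → 3(3), carry out 0
  col 2: 6(6) + D(13) + 0 (carry in) = 19 → 3(3), carry out 1
  col 3: 0(0) + 0(0) + 1 (carry in) = 1 → 1(1), carry out 0
Reading digits MSB→LSB: 133E
Strip leading zeros: 133E
= 0x133E


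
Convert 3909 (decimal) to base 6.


Divide by 6 repeatedly:
3909 ÷ 6 = 651 remainder 3
651 ÷ 6 = 108 remainder 3
108 ÷ 6 = 18 remainder 0
18 ÷ 6 = 3 remainder 0
3 ÷ 6 = 0 remainder 3
Reading remainders bottom-up:
= 30033


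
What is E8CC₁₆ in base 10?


Positional values:
Position 0: C × 16^0 = 12 × 1 = 12
Position 1: C × 16^1 = 12 × 16 = 192
Position 2: 8 × 16^2 = 8 × 256 = 2048
Position 3: E × 16^3 = 14 × 4096 = 57344
Sum = 12 + 192 + 2048 + 57344
= 59596


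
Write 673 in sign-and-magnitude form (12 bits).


Sign bit: 0 (positive)
Magnitude: 673 = 01010100001
= 001010100001


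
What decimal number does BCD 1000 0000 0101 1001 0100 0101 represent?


Each 4-bit group → digit:
  1000 → 8
  0000 → 0
  0101 → 5
  1001 → 9
  0100 → 4
  0101 → 5
= 805945


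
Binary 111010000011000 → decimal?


Positional values:
Bit 3: 1 × 2^3 = 8
Bit 4: 1 × 2^4 = 16
Bit 10: 1 × 2^10 = 1024
Bit 12: 1 × 2^12 = 4096
Bit 13: 1 × 2^13 = 8192
Bit 14: 1 × 2^14 = 16384
Sum = 8 + 16 + 1024 + 4096 + 8192 + 16384
= 29720


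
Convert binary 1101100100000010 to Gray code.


Binary: 1101100100000010
Gray code: G = B XOR (B >> 1)
B >> 1 = 0110110010000001
1101100100000010 XOR 0110110010000001:
  1 XOR 0 = 1
  1 XOR 1 = 0
  0 XOR 1 = 1
  1 XOR 0 = 1
  1 XOR 1 = 0
  0 XOR 1 = 1
  0 XOR 0 = 0
  1 XOR 0 = 1
  0 XOR 1 = 1
  0 XOR 0 = 0
  0 XOR 0 = 0
  0 XOR 0 = 0
  0 XOR 0 = 0
  0 XOR 0 = 0
  1 XOR 0 = 1
  0 XOR 1 = 1
= 1011010110000011


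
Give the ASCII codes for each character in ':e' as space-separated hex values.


String: ':e'  (2 characters)
Per-character ASCII lookup:
  ':': special character: ':' = 58 → 0x3A
  'e': lowercase starts at 97: 'e' = 97 + 4 = 101 → 0x65
= 0x3A 0x65


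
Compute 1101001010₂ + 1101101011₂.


Align and add column by column (LSB to MSB, carry propagating):
  01101001010
+ 01101101011
  -----------
  col 0: 0 + 1 + 0 (carry in) = 1 → bit 1, carry out 0
  col 1: 1 + 1 + 0 (carry in) = 2 → bit 0, carry out 1
  col 2: 0 + 0 + 1 (carry in) = 1 → bit 1, carry out 0
  col 3: 1 + 1 + 0 (carry in) = 2 → bit 0, carry out 1
  col 4: 0 + 0 + 1 (carry in) = 1 → bit 1, carry out 0
  col 5: 0 + 1 + 0 (carry in) = 1 → bit 1, carry out 0
  col 6: 1 + 1 + 0 (carry in) = 2 → bit 0, carry out 1
  col 7: 0 + 0 + 1 (carry in) = 1 → bit 1, carry out 0
  col 8: 1 + 1 + 0 (carry in) = 2 → bit 0, carry out 1
  col 9: 1 + 1 + 1 (carry in) = 3 → bit 1, carry out 1
  col 10: 0 + 0 + 1 (carry in) = 1 → bit 1, carry out 0
Reading bits MSB→LSB: 11010110101
Strip leading zeros: 11010110101
= 11010110101


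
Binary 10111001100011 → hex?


Group into 4-bit nibbles: 0010111001100011
  0010 = 2
  1110 = E
  0110 = 6
  0011 = 3
= 0x2E63


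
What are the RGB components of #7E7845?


Hex: #7E7845
R = 7E₁₆ = 126
G = 78₁₆ = 120
B = 45₁₆ = 69
= RGB(126, 120, 69)


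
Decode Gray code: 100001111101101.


Gray code: 100001111101101
MSB stays the same: 1
Each subsequent bit = prev_binary XOR current_gray:
  B[1] = 1 XOR 0 = 1
  B[2] = 1 XOR 0 = 1
  B[3] = 1 XOR 0 = 1
  B[4] = 1 XOR 0 = 1
  B[5] = 1 XOR 1 = 0
  B[6] = 0 XOR 1 = 1
  B[7] = 1 XOR 1 = 0
  B[8] = 0 XOR 1 = 1
  B[9] = 1 XOR 1 = 0
  B[10] = 0 XOR 0 = 0
  B[11] = 0 XOR 1 = 1
  B[12] = 1 XOR 1 = 0
  B[13] = 0 XOR 0 = 0
  B[14] = 0 XOR 1 = 1
= 111110101001001 (32073 decimal)


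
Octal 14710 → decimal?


Positional values:
Position 0: 0 × 8^0 = 0
Position 1: 1 × 8^1 = 8
Position 2: 7 × 8^2 = 448
Position 3: 4 × 8^3 = 2048
Position 4: 1 × 8^4 = 4096
Sum = 0 + 8 + 448 + 2048 + 4096
= 6600


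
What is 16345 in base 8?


Divide by 8 repeatedly:
16345 ÷ 8 = 2043 remainder 1
2043 ÷ 8 = 255 remainder 3
255 ÷ 8 = 31 remainder 7
31 ÷ 8 = 3 remainder 7
3 ÷ 8 = 0 remainder 3
Reading remainders bottom-up:
= 0o37731


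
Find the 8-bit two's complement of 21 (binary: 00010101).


Original: 00010101
Step 1 - Invert all bits: 11101010
Step 2 - Add 1: 11101010 + 1
= 11101011 (represents -21)


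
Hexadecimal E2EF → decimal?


Positional values:
Position 0: F × 16^0 = 15 × 1 = 15
Position 1: E × 16^1 = 14 × 16 = 224
Position 2: 2 × 16^2 = 2 × 256 = 512
Position 3: E × 16^3 = 14 × 4096 = 57344
Sum = 15 + 224 + 512 + 57344
= 58095


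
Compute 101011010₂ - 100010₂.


Align and subtract column by column (LSB to MSB, borrowing when needed):
  101011010
- 000100010
  ---------
  col 0: (0 - 0 borrow-in) - 0 → 0 - 0 = 0, borrow out 0
  col 1: (1 - 0 borrow-in) - 1 → 1 - 1 = 0, borrow out 0
  col 2: (0 - 0 borrow-in) - 0 → 0 - 0 = 0, borrow out 0
  col 3: (1 - 0 borrow-in) - 0 → 1 - 0 = 1, borrow out 0
  col 4: (1 - 0 borrow-in) - 0 → 1 - 0 = 1, borrow out 0
  col 5: (0 - 0 borrow-in) - 1 → borrow from next column: (0+2) - 1 = 1, borrow out 1
  col 6: (1 - 1 borrow-in) - 0 → 0 - 0 = 0, borrow out 0
  col 7: (0 - 0 borrow-in) - 0 → 0 - 0 = 0, borrow out 0
  col 8: (1 - 0 borrow-in) - 0 → 1 - 0 = 1, borrow out 0
Reading bits MSB→LSB: 100111000
Strip leading zeros: 100111000
= 100111000


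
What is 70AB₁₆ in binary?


Each hex digit → 4 binary bits:
  7 = 0111
  0 = 0000
  A = 1010
  B = 1011
Concatenate: 0111 0000 1010 1011
= 0111000010101011


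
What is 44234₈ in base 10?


Positional values:
Position 0: 4 × 8^0 = 4
Position 1: 3 × 8^1 = 24
Position 2: 2 × 8^2 = 128
Position 3: 4 × 8^3 = 2048
Position 4: 4 × 8^4 = 16384
Sum = 4 + 24 + 128 + 2048 + 16384
= 18588


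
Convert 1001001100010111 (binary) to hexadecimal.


Group into 4-bit nibbles: 1001001100010111
  1001 = 9
  0011 = 3
  0001 = 1
  0111 = 7
= 0x9317


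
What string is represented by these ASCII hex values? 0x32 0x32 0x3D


Codes (hex): 0x32 0x32 0x3D
Per-code ASCII lookup:
  0x32 = 50  (range 48-57: digits, 50 - 48 = 2) → '2'
  0x32 = 50  (range 48-57: digits, 50 - 48 = 2) → '2'
  0x3D = 61  (special character) → '='
= '22='


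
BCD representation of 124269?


Each digit → 4-bit binary:
  1 → 0001
  2 → 0010
  4 → 0100
  2 → 0010
  6 → 0110
  9 → 1001
= 0001 0010 0100 0010 0110 1001
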